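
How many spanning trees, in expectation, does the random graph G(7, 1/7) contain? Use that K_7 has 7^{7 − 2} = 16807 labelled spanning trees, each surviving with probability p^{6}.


K_7 has 7^{7 − 2} = 16807 labelled spanning trees.
For each such spanning tree H, let X_H = 1 if all 6 edges of H are present in G. Then P[X_H = 1] = p^{6} = (1/7)^{6} = 1/117649.
Summing the indicators: E[X] = Σ_H E[X_H] = 16807 · p^{6} = 16807 · 1/117649 = 1/7.
Numerically: E[X] ≈ 0.14286.

E[X] = 16807 · (1/7)^{6} = 1/7 ≈ 0.14286.


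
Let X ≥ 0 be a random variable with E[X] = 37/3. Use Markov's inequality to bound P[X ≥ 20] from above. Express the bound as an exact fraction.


μ = E[X] = 37/3, a = 20.
Markov: P[X ≥ 20] ≤ μ/a = (37/3)/20 = 37/60.
Numerically: ≈ 0.6167.
(Since a = 20 > μ = 12.3333, the bound 37/60 is < 1 and informative.)

P[X ≥ 20] ≤ 37/60 ≈ 0.6167.


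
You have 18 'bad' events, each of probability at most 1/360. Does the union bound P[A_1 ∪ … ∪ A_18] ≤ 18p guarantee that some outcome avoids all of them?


Union bound: P[∪_{i=1}^{18} A_i] ≤ Σ_i P[A_i] ≤ 18·p = 18·(1/360) = 1/20.
Numerically: 1/20 ≈ 0.0500.
Is 1/20 < 1? YES.
Since P[∪ A_i] ≤ 1/20 < 1, the complement has P[∩ A_i^c] ≥ 1 − 1/20 = 19/20 > 0, so some outcome avoids every A_i.

18·p = 1/20 ≈ 0.0500; existence CERTIFIED by the union bound.


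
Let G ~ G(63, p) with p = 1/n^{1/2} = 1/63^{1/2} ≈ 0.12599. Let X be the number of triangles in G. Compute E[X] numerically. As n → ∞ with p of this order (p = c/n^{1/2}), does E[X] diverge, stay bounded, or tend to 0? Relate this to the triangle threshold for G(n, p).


Number of potential triangles: C(63, 3) = 39711.
Each occurs with probability p³ ≈ (0.12599)³ ≈ 1.9998120e-03.
By linearity: E[X] = C(63, 3)·p³ ≈ 39711 · 1.9998120e-03 ≈ 79.41454.
Since α = 1/2 < 1, p = c/n^{1/2} ≫ 1/n is above the triangle threshold p ~ 1/n. Asymptotically E[X] ~ (c³/6)·n^{3(1−α)} = (1³/6)·n^{1.5} → ∞; triangles are abundant w.h.p.

E[X] ≈ 79.41454; in regime p = Θ(1/n^{1/2}) E[X] diverges (above the triangle threshold p ~ 1/n).


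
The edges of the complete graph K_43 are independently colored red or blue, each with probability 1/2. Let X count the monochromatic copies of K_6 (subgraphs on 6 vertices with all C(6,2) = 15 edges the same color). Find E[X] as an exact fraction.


Let X = Σ_S X_S over the C(43, 6) = 6096454 subsets S of size 6, where X_S = 1 if the K_6 on S is monochromatic.
For a fixed S, the K_6 on S has C(6, 2) = 15 edges. P[all 15 edges red] = (1/2)^15, and likewise for blue, so P[monochromatic] = 2·(1/2)^15 = 2^{1 − 15} = 1/16384.
By linearity of expectation: E[X] = C(43, 6) · 2^{1 − 15} = 6096454 · 1/16384 = 3048227/8192.
Numerically: E[X] ≈ 372.0980.

E[X] = C(43,6)·2^(1−C(6,2)) = 3048227/8192 ≈ 372.0980.


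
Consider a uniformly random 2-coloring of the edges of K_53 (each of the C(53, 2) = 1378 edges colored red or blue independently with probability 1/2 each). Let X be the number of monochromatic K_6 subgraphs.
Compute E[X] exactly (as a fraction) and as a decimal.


Let X = Σ_S X_S over the C(53, 6) = 22957480 subsets S of size 6, where X_S = 1 if the K_6 on S is monochromatic.
For a fixed S, the K_6 on S has C(6, 2) = 15 edges. P[all 15 edges red] = (1/2)^15, and likewise for blue, so P[monochromatic] = 2·(1/2)^15 = 2^{1 − 15} = 1/16384.
Summing: E[X] = C(53, 6) · 2^{1 − 15} = 22957480 · 1/16384 = 2869685/2048.
Numerically: E[X] ≈ 1401.213.

E[X] = C(53,6)·2^(1−C(6,2)) = 2869685/2048 ≈ 1401.213.


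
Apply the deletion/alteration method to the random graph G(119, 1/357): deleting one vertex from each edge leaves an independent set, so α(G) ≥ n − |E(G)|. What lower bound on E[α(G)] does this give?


E[|E(G)|] = C(119, 2)·p = 7021 · (1/357) = 59/3.
E[α(G)] ≥ n − E[|E(G)|] = 119 − 59/3 = 298/3.
Numerically: ≈ 99.3333.
(This is only a lower bound; the true E[α(G)] may be larger.)

E[α(G)] ≥ 298/3 ≈ 99.3333.


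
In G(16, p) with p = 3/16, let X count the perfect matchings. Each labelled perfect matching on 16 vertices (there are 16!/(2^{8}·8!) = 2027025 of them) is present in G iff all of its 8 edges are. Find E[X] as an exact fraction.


K_16 has 16!/(2^{8}·8!) = 2027025 labelled perfect matchings.
For each such perfect matching H, let X_H = 1 if all 8 edges of H are present in G. Then P[X_H = 1] = p^{8} = (3/16)^{8} = 6561/4294967296.
Summing the indicators: E[X] = Σ_H E[X_H] = 2027025 · p^{8} = 2027025 · 6561/4294967296 = 13299311025/4294967296.
Numerically: E[X] ≈ 3.09649.

E[X] = 2027025 · (3/16)^{8} = 13299311025/4294967296 ≈ 3.09649.


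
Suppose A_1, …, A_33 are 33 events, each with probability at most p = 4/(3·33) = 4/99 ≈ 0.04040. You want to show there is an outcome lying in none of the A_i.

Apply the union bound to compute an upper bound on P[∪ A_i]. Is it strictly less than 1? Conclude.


Union bound: P[∪_{i=1}^{33} A_i] ≤ Σ_i P[A_i] ≤ 33·p = 33·(4/99) = 4/3.
Numerically: 4/3 ≈ 1.33333.
Is 4/3 < 1? NO.
Since the bound 4/3 is ≥ 1, the union bound is uninformative here; it does NOT by itself certify existence.

33·p = 4/3 ≈ 1.33333; existence NOT certified by the union bound.


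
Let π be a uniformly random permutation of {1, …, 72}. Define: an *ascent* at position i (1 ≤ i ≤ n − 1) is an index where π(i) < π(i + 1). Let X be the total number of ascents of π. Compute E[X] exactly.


Write X = Σ X_I over i = 1, …, 71, with X_I the indicator of one ascent.
There are 71 indicators.
For each fixed i, the pair (π(i), π(i+1)) is a uniformly random ordered pair of distinct values from {1, …, 72}; by symmetry P[π(i) < π(i+1)] = 1/2.
By linearity: E[X] = 71 · (1/2) = (72 − 1) · (1/2) = 71/2 ≈ 35.5000.

E[X] = 71/2 = 35.5000.


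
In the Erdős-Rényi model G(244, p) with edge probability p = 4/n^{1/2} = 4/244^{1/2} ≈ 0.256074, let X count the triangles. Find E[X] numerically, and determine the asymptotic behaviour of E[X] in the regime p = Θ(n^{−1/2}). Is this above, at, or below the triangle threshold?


Number of potential triangles: C(244, 3) = 2391444.
Each occurs with probability p³ ≈ (0.256074)³ ≈ 1.67917220e-02.
By linearity: E[X] = C(244, 3)·p³ ≈ 2391444 · 1.67917220e-02 ≈ 40156.462727.
Since α = 1/2 < 1, p = c/n^{1/2} ≫ 1/n is above the triangle threshold p ~ 1/n. Asymptotically E[X] ~ (c³/6)·n^{3(1−α)} = (4³/6)·n^{1.5} → ∞; triangles are abundant w.h.p.

E[X] ≈ 40156.462727; in regime p = Θ(1/n^{1/2}) E[X] diverges (above the triangle threshold p ~ 1/n).


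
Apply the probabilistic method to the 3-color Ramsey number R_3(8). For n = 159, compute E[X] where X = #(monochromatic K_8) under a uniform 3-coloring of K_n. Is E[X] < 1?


E[X] = C(159, 8) · 3^{1 − 28} = 8471208603429 · 3^{−27} = 8471208603429/7625597484987.
As a reduced fraction: E[X] = 941245400381/847288609443 ≈ 1.110891.
Is E[X] < 1? NO.
Since E[X] ≥ 1, the first-moment bound is inconclusive at n = 159; it does NOT by itself certify R_3(8) > 159.

E[X] = 941245400381/847288609443 ≈ 1.110891; E[X] ≥ 1; first-moment method inconclusive here.


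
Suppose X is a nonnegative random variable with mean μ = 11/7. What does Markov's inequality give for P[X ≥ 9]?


μ = E[X] = 11/7, a = 9.
Markov: P[X ≥ 9] ≤ μ/a = (11/7)/9 = 11/63.
Numerically: ≈ 0.17460.
(Since a = 9 > μ = 1.57143, the bound 11/63 is < 1 and informative.)

P[X ≥ 9] ≤ 11/63 ≈ 0.17460.


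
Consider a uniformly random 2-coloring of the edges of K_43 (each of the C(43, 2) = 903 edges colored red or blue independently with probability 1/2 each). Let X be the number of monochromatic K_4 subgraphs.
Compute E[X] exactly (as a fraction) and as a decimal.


Let X = Σ_S X_S over the C(43, 4) = 123410 subsets S of size 4, where X_S = 1 if the K_4 on S is monochromatic.
For a fixed S, the K_4 on S has C(4, 2) = 6 edges. P[all 6 edges red] = (1/2)^6, and likewise for blue, so P[monochromatic] = 2·(1/2)^6 = 2^{1 − 6} = 1/32.
Summing: E[X] = C(43, 4) · 2^{1 − 6} = 123410 · 1/32 = 61705/16.
Numerically: E[X] ≈ 3856.562500.

E[X] = C(43,4)·2^(1−C(4,2)) = 61705/16 ≈ 3856.562500.


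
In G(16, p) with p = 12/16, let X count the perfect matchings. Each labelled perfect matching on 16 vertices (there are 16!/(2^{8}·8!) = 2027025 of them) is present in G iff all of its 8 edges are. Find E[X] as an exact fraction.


K_16 has 16!/(2^{8}·8!) = 2027025 labelled perfect matchings.
For each such perfect matching H, let X_H = 1 if all 8 edges of H are present in G. Then P[X_H = 1] = p^{8} = (3/4)^{8} = 6561/65536.
By linearity of expectation: E[X] = Σ_H E[X_H] = 2027025 · p^{8} = 2027025 · 6561/65536 = 13299311025/65536.
Numerically: E[X] ≈ 2.03e+05.

E[X] = 2027025 · (3/4)^{8} = 13299311025/65536 ≈ 2.03e+05.


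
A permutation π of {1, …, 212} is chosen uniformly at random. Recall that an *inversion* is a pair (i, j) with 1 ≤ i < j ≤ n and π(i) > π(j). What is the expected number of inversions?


Write X = Σ X_I over the C(212, 2) = 22366 pairs i < j, with X_I the indicator of one inversion.
There are 22366 indicators.
For each fixed pair i < j, the values π(i) and π(j) are two distinct elements of {1, …, 212} in uniformly random order; by symmetry P[π(i) > π(j)] = 1/2.
By linearity: E[X] = 22366 · (1/2) = C(212, 2) · (1/2) = 22366/2 = 11183 ≈ 11183.00000.

E[X] = 11183 = 11183.00000.


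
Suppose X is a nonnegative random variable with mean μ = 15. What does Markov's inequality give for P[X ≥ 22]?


μ = E[X] = 15, a = 22.
Markov: P[X ≥ 22] ≤ μ/a = (15)/22 = 15/22.
Numerically: ≈ 0.6818.
(Since a = 22 > μ = 15.0000, the bound 15/22 is < 1 and informative.)

P[X ≥ 22] ≤ 15/22 ≈ 0.6818.


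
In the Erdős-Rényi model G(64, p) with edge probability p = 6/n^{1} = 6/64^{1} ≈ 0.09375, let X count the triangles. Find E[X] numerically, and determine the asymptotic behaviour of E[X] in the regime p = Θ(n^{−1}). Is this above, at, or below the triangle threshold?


Number of potential triangles: C(64, 3) = 41664.
Each occurs with probability p³ ≈ (0.09375)³ ≈ 8.239746e-04.
By linearity: E[X] = C(64, 3)·p³ ≈ 41664 · 8.239746e-04 ≈ 34.3301.
Here α = 1, so p = 6/n is exactly at the triangle threshold p ~ 1/n. Asymptotically E[X] → c³/6 = 6³/6 = 36 ≈ 36.0000, a bounded constant. In this regime the triangle count is asymptotically Poisson(c³/6).

E[X] ≈ 34.3301; in regime p = Θ(1/n^{1}) E[X] stays bounded (at the triangle threshold p ~ 1/n).


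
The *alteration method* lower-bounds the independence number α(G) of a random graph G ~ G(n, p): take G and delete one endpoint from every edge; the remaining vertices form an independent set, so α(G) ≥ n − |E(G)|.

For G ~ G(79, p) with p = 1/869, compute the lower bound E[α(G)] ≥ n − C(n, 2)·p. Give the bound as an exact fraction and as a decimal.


E[|E(G)|] = C(79, 2)·p = 3081 · (1/869) = 39/11.
E[α(G)] ≥ n − E[|E(G)|] = 79 − 39/11 = 830/11.
Numerically: ≈ 75.454545.
(This is only a lower bound; the true E[α(G)] may be larger.)

E[α(G)] ≥ 830/11 ≈ 75.454545.


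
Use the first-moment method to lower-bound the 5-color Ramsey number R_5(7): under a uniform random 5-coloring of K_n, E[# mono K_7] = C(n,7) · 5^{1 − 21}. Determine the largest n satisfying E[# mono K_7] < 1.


We need C(n, 7) · 5^{1 − 21} < 1, i.e. C(n, 7) < 5^{21 − 1} = 95367431640625.
Check values of n near the boundary:
  n = 336: C(336, 7) = 90079147136880; 90079147136880 < 95367431640625? YES
  n = 337: C(337, 7) = 91989916924632; 91989916924632 < 95367431640625? YES
  n = 338: C(338, 7) = 93935323022736; 93935323022736 < 95367431640625? YES
  n = 339: C(339, 7) = 95915887062372; 95915887062372 < 95367431640625? NO
  n = 340: C(340, 7) = 97932136940560; 97932136940560 < 95367431640625? NO
The largest n with C(n, 7) < 95367431640625 is n = 338 (where E[X] = 93935323022736/95367431640625 ≈ 0.985). Hence R_5(7) > 338, i.e. R_5(7) ≥ 339.

Largest n = 338; hence R_5(7) > 338.


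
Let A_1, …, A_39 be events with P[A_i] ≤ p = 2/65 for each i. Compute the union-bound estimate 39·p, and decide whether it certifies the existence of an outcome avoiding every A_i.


Union bound: P[∪_{i=1}^{39} A_i] ≤ Σ_i P[A_i] ≤ 39·p = 39·(2/65) = 6/5.
Numerically: 6/5 ≈ 1.2000.
Is 6/5 < 1? NO.
Since the bound 6/5 is ≥ 1, the union bound is uninformative here; it does NOT by itself certify existence.

39·p = 6/5 ≈ 1.2000; existence NOT certified by the union bound.


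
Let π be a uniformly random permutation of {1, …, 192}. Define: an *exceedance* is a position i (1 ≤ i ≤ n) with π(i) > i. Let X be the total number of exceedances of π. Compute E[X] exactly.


Write X = Σ_{i=1}^{192} X_i, where X_i = 1_{π(i) > i}.
For each fixed i, π(i) is uniform over {1, …, 192} (marginal of a uniform permutation), so P[π(i) > i] = (n − i)/n. Summing: Σ_{i=1}^{192} (n − i)/n = (0 + 1 + … + 191)/192 = 192(192 − 1)/(2·192) = (192 − 1)/2.
Hence E[X] = Σ_{i=1}^{192} (192 − i)/192 = 191/2 ≈ 95.500.

E[X] = 191/2 = 95.500.


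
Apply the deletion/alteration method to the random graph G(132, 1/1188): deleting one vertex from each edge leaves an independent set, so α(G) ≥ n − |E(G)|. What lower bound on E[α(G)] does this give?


E[|E(G)|] = C(132, 2)·p = 8646 · (1/1188) = 131/18.
E[α(G)] ≥ n − E[|E(G)|] = 132 − 131/18 = 2245/18.
Numerically: ≈ 124.7222.
(This is only a lower bound; the true E[α(G)] may be larger.)

E[α(G)] ≥ 2245/18 ≈ 124.7222.


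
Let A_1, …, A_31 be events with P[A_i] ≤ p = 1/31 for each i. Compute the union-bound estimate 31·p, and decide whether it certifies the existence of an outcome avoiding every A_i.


Union bound: P[∪_{i=1}^{31} A_i] ≤ Σ_i P[A_i] ≤ 31·p = 31·(1/31) = 1.
Numerically: 1 ≈ 1.0000000.
Is 1 < 1? NO.
Since the bound 1 is ≥ 1, the union bound is uninformative here; it does NOT by itself certify existence.

31·p = 1 ≈ 1.0000000; existence NOT certified by the union bound.


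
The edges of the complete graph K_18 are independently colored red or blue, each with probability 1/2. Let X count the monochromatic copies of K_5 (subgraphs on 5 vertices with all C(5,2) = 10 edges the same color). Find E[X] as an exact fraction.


Let X = Σ_S X_S over the C(18, 5) = 8568 subsets S of size 5, where X_S = 1 if the K_5 on S is monochromatic.
For a fixed S, the K_5 on S has C(5, 2) = 10 edges. P[all 10 edges red] = (1/2)^10, and likewise for blue, so P[monochromatic] = 2·(1/2)^10 = 2^{1 − 10} = 1/512.
By linearity: E[X] = C(18, 5) · 2^{1 − 10} = 8568 · 1/512 = 1071/64.
Numerically: E[X] ≈ 16.7344.

E[X] = C(18,5)·2^(1−C(5,2)) = 1071/64 ≈ 16.7344.


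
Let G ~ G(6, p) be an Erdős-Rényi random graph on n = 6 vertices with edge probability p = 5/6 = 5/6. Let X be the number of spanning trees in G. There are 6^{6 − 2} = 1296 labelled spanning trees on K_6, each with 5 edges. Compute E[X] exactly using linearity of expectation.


K_6 has 6^{6 − 2} = 1296 labelled spanning trees.
For each such spanning tree H, let X_H = 1 if all 5 edges of H are present in G. Then P[X_H = 1] = p^{5} = (5/6)^{5} = 3125/7776.
By linearity of expectation: E[X] = Σ_H E[X_H] = 1296 · p^{5} = 1296 · 3125/7776 = 3125/6.
Numerically: E[X] ≈ 520.833.

E[X] = 1296 · (5/6)^{5} = 3125/6 ≈ 520.833.


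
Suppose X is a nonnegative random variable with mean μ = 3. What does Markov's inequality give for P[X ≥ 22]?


μ = E[X] = 3, a = 22.
Markov: P[X ≥ 22] ≤ μ/a = (3)/22 = 3/22.
Numerically: ≈ 0.13636.
(Since a = 22 > μ = 3.00000, the bound 3/22 is < 1 and informative.)

P[X ≥ 22] ≤ 3/22 ≈ 0.13636.


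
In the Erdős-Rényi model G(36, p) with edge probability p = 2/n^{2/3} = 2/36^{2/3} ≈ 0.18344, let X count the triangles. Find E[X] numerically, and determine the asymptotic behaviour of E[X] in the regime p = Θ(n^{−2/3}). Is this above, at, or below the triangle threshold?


Number of potential triangles: C(36, 3) = 7140.
Each occurs with probability p³ ≈ (0.18344)³ ≈ 6.17283951e-03.
By linearity: E[X] = C(36, 3)·p³ ≈ 7140 · 6.17283951e-03 ≈ 44.074074.
Since α = 2/3 < 1, p = c/n^{2/3} ≫ 1/n is above the triangle threshold p ~ 1/n. Asymptotically E[X] ~ (c³/6)·n^{3(1−α)} = (2³/6)·n^{1} → ∞; triangles are abundant w.h.p.

E[X] ≈ 44.074074; in regime p = Θ(1/n^{2/3}) E[X] diverges (above the triangle threshold p ~ 1/n).


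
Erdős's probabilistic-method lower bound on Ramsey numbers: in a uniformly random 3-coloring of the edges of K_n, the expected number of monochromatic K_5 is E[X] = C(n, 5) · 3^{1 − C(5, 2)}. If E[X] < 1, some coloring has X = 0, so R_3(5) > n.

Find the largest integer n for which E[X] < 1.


We need C(n, 5) · 3^{1 − 10} < 1, i.e. C(n, 5) < 3^{10 − 1} = 19683.
Check values of n near the boundary:
  n = 16: C(16, 5) = 4368; 4368 < 19683? YES
  n = 17: C(17, 5) = 6188; 6188 < 19683? YES
  n = 18: C(18, 5) = 8568; 8568 < 19683? YES
  n = 19: C(19, 5) = 11628; 11628 < 19683? YES
  n = 20: C(20, 5) = 15504; 15504 < 19683? YES
  n = 21: C(21, 5) = 20349; 20349 < 19683? NO
  n = 22: C(22, 5) = 26334; 26334 < 19683? NO
  n = 23: C(23, 5) = 33649; 33649 < 19683? NO
The largest n with C(n, 5) < 19683 is n = 20 (where E[X] = 5168/6561 ≈ 0.7876848). Hence R_3(5) > 20, i.e. R_3(5) ≥ 21.

Largest n = 20; hence R_3(5) > 20.


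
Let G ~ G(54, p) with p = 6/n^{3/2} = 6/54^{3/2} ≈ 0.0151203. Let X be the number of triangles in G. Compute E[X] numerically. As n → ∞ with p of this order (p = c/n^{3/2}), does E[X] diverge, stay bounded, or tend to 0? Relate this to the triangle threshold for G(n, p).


Number of potential triangles: C(54, 3) = 24804.
Each occurs with probability p³ ≈ (0.0151203)³ ≈ 3.45686032e-06.
By linearity: E[X] = C(54, 3)·p³ ≈ 24804 · 3.45686032e-06 ≈ 0.085744.
Since α = 3/2 > 1, p = c/n^{3/2} = o(1/n) is below the triangle threshold p ~ 1/n. Asymptotically E[X] ~ (c³/6)·n^{3(1−α)} = (6³/6)·n^{-1.5} → 0, so by Markov's inequality G has no triangles w.h.p.

E[X] ≈ 0.085744; in regime p = Θ(1/n^{3/2}) E[X] tends to 0 (below the triangle threshold p ~ 1/n).


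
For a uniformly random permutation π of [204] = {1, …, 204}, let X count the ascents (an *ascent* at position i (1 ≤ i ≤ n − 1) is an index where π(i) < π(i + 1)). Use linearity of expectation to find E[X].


Write X = Σ X_I over i = 1, …, 203, with X_I the indicator of one ascent.
There are 203 indicators.
For each fixed i, the pair (π(i), π(i+1)) is a uniformly random ordered pair of distinct values from {1, …, 204}; by symmetry P[π(i) < π(i+1)] = 1/2.
By linearity: E[X] = 203 · (1/2) = (204 − 1) · (1/2) = 203/2 ≈ 101.500000.

E[X] = 203/2 = 101.500000.


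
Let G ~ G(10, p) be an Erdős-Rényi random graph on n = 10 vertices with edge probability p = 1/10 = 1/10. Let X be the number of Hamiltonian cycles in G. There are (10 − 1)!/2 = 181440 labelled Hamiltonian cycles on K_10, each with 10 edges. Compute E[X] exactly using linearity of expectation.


K_10 has (10 − 1)!/2 = 181440 labelled Hamiltonian cycles.
For each such Hamiltonian cycle H, let X_H = 1 if all 10 edges of H are present in G. Then P[X_H = 1] = p^{10} = (1/10)^{10} = 1/10000000000.
By linearity of expectation: E[X] = Σ_H E[X_H] = 181440 · p^{10} = 181440 · 1/10000000000 = 567/31250000.
Numerically: E[X] ≈ 1.8144e-05.

E[X] = 181440 · (1/10)^{10} = 567/31250000 ≈ 1.8144e-05.


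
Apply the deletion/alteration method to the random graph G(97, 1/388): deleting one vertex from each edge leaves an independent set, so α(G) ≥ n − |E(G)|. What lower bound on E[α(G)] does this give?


E[|E(G)|] = C(97, 2)·p = 4656 · (1/388) = 12.
E[α(G)] ≥ n − E[|E(G)|] = 97 − 12 = 85.
Numerically: ≈ 85.00000.
(This is only a lower bound; the true E[α(G)] may be larger.)

E[α(G)] ≥ 85 ≈ 85.00000.


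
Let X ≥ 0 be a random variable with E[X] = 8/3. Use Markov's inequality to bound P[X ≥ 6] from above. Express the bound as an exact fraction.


μ = E[X] = 8/3, a = 6.
Markov: P[X ≥ 6] ≤ μ/a = (8/3)/6 = 4/9.
Numerically: ≈ 0.44444.
(Since a = 6 > μ = 2.66667, the bound 4/9 is < 1 and informative.)

P[X ≥ 6] ≤ 4/9 ≈ 0.44444.


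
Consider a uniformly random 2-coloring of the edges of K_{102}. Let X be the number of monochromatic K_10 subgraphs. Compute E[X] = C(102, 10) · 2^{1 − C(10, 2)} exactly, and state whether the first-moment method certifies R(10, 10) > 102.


E[X] = C(102, 10) · 2^{1 − 45} = 21300860967540 · 2^{−44} = 21300860967540/17592186044416.
As a reduced fraction: E[X] = 5325215241885/4398046511104 ≈ 1.211.
Is E[X] < 1? NO.
Since E[X] ≥ 1, the first-moment bound is inconclusive at n = 102; it does NOT by itself certify R(10, 10) > 102.

E[X] = 5325215241885/4398046511104 ≈ 1.211; E[X] ≥ 1; first-moment method inconclusive here.


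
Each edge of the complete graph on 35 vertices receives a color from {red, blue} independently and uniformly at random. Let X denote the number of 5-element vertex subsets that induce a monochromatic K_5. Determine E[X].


Let X = Σ_S X_S over the C(35, 5) = 324632 subsets S of size 5, where X_S = 1 if the K_5 on S is monochromatic.
For a fixed S, the K_5 on S has C(5, 2) = 10 edges. P[all 10 edges red] = (1/2)^10, and likewise for blue, so P[monochromatic] = 2·(1/2)^10 = 2^{1 − 10} = 1/512.
By linearity: E[X] = C(35, 5) · 2^{1 − 10} = 324632 · 1/512 = 40579/64.
Numerically: E[X] ≈ 634.046875.

E[X] = C(35,5)·2^(1−C(5,2)) = 40579/64 ≈ 634.046875.


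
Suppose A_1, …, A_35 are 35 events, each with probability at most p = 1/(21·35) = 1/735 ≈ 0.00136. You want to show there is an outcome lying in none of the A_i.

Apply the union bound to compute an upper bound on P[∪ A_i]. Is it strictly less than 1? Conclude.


Union bound: P[∪_{i=1}^{35} A_i] ≤ Σ_i P[A_i] ≤ 35·p = 35·(1/735) = 1/21.
Numerically: 1/21 ≈ 0.04762.
Is 1/21 < 1? YES.
Since P[∪ A_i] ≤ 1/21 < 1, the complement has P[∩ A_i^c] ≥ 1 − 1/21 = 20/21 > 0, so some outcome avoids every A_i.

35·p = 1/21 ≈ 0.04762; existence CERTIFIED by the union bound.


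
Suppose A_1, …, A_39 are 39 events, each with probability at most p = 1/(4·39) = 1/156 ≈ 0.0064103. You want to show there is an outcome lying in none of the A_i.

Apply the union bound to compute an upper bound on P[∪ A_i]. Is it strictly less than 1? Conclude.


Union bound: P[∪_{i=1}^{39} A_i] ≤ Σ_i P[A_i] ≤ 39·p = 39·(1/156) = 1/4.
Numerically: 1/4 ≈ 0.2500000.
Is 1/4 < 1? YES.
Since P[∪ A_i] ≤ 1/4 < 1, the complement has P[∩ A_i^c] ≥ 1 − 1/4 = 3/4 > 0, so some outcome avoids every A_i.

39·p = 1/4 ≈ 0.2500000; existence CERTIFIED by the union bound.


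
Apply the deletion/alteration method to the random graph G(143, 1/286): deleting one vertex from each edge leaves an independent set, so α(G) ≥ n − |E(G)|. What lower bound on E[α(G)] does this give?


E[|E(G)|] = C(143, 2)·p = 10153 · (1/286) = 71/2.
E[α(G)] ≥ n − E[|E(G)|] = 143 − 71/2 = 215/2.
Numerically: ≈ 107.500000.
(This is only a lower bound; the true E[α(G)] may be larger.)

E[α(G)] ≥ 215/2 ≈ 107.500000.


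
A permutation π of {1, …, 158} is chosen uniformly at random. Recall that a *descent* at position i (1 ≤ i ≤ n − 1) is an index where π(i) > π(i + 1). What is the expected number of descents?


Write X = Σ X_I over i = 1, …, 157, with X_I the indicator of one descent.
There are 157 indicators.
For each fixed i, the pair (π(i), π(i+1)) is a uniformly random ordered pair of distinct values from {1, …, 158}; by symmetry P[π(i) > π(i+1)] = 1/2.
By linearity: E[X] = 157 · (1/2) = (158 − 1) · (1/2) = 157/2 ≈ 78.500000.

E[X] = 157/2 = 78.500000.


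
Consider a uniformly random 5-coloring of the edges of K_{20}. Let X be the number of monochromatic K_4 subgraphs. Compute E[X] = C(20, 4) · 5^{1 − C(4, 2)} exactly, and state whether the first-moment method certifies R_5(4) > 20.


E[X] = C(20, 4) · 5^{1 − 6} = 4845 · 5^{−5} = 4845/3125.
As a reduced fraction: E[X] = 969/625 ≈ 1.5504.
Is E[X] < 1? NO.
Since E[X] ≥ 1, the first-moment bound is inconclusive at n = 20; it does NOT by itself certify R_5(4) > 20.

E[X] = 969/625 ≈ 1.5504; E[X] ≥ 1; first-moment method inconclusive here.


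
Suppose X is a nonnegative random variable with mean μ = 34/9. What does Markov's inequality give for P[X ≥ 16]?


μ = E[X] = 34/9, a = 16.
Markov: P[X ≥ 16] ≤ μ/a = (34/9)/16 = 17/72.
Numerically: ≈ 0.236111.
(Since a = 16 > μ = 3.777778, the bound 17/72 is < 1 and informative.)

P[X ≥ 16] ≤ 17/72 ≈ 0.236111.


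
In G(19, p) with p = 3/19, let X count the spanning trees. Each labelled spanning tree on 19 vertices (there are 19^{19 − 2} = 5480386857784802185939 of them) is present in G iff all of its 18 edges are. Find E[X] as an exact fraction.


K_19 has 19^{19 − 2} = 5480386857784802185939 labelled spanning trees.
For each such spanning tree H, let X_H = 1 if all 18 edges of H are present in G. Then P[X_H = 1] = p^{18} = (3/19)^{18} = 387420489/104127350297911241532841.
By linearity of expectation: E[X] = Σ_H E[X_H] = 5480386857784802185939 · p^{18} = 5480386857784802185939 · 387420489/104127350297911241532841 = 387420489/19.
Numerically: E[X] ≈ 2.0391e+07.

E[X] = 5480386857784802185939 · (3/19)^{18} = 387420489/19 ≈ 2.0391e+07.


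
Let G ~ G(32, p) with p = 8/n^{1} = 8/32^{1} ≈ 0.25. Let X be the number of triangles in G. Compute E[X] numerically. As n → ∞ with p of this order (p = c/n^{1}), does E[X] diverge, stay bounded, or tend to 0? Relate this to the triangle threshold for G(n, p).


Number of potential triangles: C(32, 3) = 4960.
Each occurs with probability p³ ≈ (0.25)³ ≈ 1.56250e-02.
By linearity: E[X] = C(32, 3)·p³ ≈ 4960 · 1.56250e-02 ≈ 77.500.
Here α = 1, so p = 8/n is exactly at the triangle threshold p ~ 1/n. Asymptotically E[X] → c³/6 = 8³/6 = 256/3 ≈ 85.333, a bounded constant. In this regime the triangle count is asymptotically Poisson(c³/6).

E[X] ≈ 77.500; in regime p = Θ(1/n^{1}) E[X] stays bounded (at the triangle threshold p ~ 1/n).


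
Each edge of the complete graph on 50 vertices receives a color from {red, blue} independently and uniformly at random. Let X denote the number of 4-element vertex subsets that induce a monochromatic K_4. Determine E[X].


Let X = Σ_S X_S over the C(50, 4) = 230300 subsets S of size 4, where X_S = 1 if the K_4 on S is monochromatic.
For a fixed S, the K_4 on S has C(4, 2) = 6 edges. P[all 6 edges red] = (1/2)^6, and likewise for blue, so P[monochromatic] = 2·(1/2)^6 = 2^{1 − 6} = 1/32.
By linearity: E[X] = C(50, 4) · 2^{1 − 6} = 230300 · 1/32 = 57575/8.
Numerically: E[X] ≈ 7196.875000.

E[X] = C(50,4)·2^(1−C(4,2)) = 57575/8 ≈ 7196.875000.


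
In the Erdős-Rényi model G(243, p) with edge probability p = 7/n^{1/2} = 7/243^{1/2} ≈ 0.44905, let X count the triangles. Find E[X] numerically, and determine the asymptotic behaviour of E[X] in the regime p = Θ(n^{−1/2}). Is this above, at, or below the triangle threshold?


Number of potential triangles: C(243, 3) = 2362041.
Each occurs with probability p³ ≈ (0.44905)³ ≈ 9.0549219e-02.
By linearity: E[X] = C(243, 3)·p³ ≈ 2362041 · 9.0549219e-02 ≈ 213880.96821.
Since α = 1/2 < 1, p = c/n^{1/2} ≫ 1/n is above the triangle threshold p ~ 1/n. Asymptotically E[X] ~ (c³/6)·n^{3(1−α)} = (7³/6)·n^{1.5} → ∞; triangles are abundant w.h.p.

E[X] ≈ 213880.96821; in regime p = Θ(1/n^{1/2}) E[X] diverges (above the triangle threshold p ~ 1/n).


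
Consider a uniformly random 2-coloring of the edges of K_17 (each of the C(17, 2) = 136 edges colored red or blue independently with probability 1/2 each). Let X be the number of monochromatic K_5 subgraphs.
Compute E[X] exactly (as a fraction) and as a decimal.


Let X = Σ_S X_S over the C(17, 5) = 6188 subsets S of size 5, where X_S = 1 if the K_5 on S is monochromatic.
For a fixed S, the K_5 on S has C(5, 2) = 10 edges. P[all 10 edges red] = (1/2)^10, and likewise for blue, so P[monochromatic] = 2·(1/2)^10 = 2^{1 − 10} = 1/512.
By linearity: E[X] = C(17, 5) · 2^{1 − 10} = 6188 · 1/512 = 1547/128.
Numerically: E[X] ≈ 12.086.

E[X] = C(17,5)·2^(1−C(5,2)) = 1547/128 ≈ 12.086.


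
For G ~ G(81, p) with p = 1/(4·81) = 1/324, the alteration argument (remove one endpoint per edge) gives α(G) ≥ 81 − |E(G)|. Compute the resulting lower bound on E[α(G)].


E[|E(G)|] = C(81, 2)·p = 3240 · (1/324) = 10.
E[α(G)] ≥ n − E[|E(G)|] = 81 − 10 = 71.
Numerically: ≈ 71.000000.
(This is only a lower bound; the true E[α(G)] may be larger.)

E[α(G)] ≥ 71 ≈ 71.000000.


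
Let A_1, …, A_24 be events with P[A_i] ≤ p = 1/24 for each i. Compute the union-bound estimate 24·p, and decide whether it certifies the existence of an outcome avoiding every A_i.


Union bound: P[∪_{i=1}^{24} A_i] ≤ Σ_i P[A_i] ≤ 24·p = 24·(1/24) = 1.
Numerically: 1 ≈ 1.000000.
Is 1 < 1? NO.
Since the bound 1 is ≥ 1, the union bound is uninformative here; it does NOT by itself certify existence.

24·p = 1 ≈ 1.000000; existence NOT certified by the union bound.


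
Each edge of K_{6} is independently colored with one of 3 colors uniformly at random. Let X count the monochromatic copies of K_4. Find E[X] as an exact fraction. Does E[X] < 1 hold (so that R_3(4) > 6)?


E[X] = C(6, 4) · 3^{1 − 6} = 15 · 3^{−5} = 15/243.
As a reduced fraction: E[X] = 5/81 ≈ 0.06173.
Is E[X] < 1? YES.
Since E[X] < 1, there exists a 3-coloring of K_{6} with no monochromatic K_4; hence R_3(4) > 6.

E[X] = 5/81 ≈ 0.06173; E[X] < 1, so R_3(4) > 6.


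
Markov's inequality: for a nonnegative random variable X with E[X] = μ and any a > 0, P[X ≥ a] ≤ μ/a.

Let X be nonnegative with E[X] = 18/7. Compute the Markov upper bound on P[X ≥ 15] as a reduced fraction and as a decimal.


μ = E[X] = 18/7, a = 15.
Markov: P[X ≥ 15] ≤ μ/a = (18/7)/15 = 6/35.
Numerically: ≈ 0.171429.
(Since a = 15 > μ = 2.571429, the bound 6/35 is < 1 and informative.)

P[X ≥ 15] ≤ 6/35 ≈ 0.171429.


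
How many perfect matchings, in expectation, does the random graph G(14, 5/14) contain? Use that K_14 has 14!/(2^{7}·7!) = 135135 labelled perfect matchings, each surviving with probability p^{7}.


K_14 has 14!/(2^{7}·7!) = 135135 labelled perfect matchings.
For each such perfect matching H, let X_H = 1 if all 7 edges of H are present in G. Then P[X_H = 1] = p^{7} = (5/14)^{7} = 78125/105413504.
By linearity of expectation: E[X] = Σ_H E[X_H] = 135135 · p^{7} = 135135 · 78125/105413504 = 1508203125/15059072.
Numerically: E[X] ≈ 100.2.

E[X] = 135135 · (5/14)^{7} = 1508203125/15059072 ≈ 100.2.


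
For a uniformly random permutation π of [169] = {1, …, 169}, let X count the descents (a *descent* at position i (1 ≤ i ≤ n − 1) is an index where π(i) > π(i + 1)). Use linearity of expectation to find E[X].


Write X = Σ X_I over i = 1, …, 168, with X_I the indicator of one descent.
There are 168 indicators.
For each fixed i, the pair (π(i), π(i+1)) is a uniformly random ordered pair of distinct values from {1, …, 169}; by symmetry P[π(i) > π(i+1)] = 1/2.
By linearity: E[X] = 168 · (1/2) = (169 − 1) · (1/2) = 84 ≈ 84.0000.

E[X] = 84 = 84.0000.


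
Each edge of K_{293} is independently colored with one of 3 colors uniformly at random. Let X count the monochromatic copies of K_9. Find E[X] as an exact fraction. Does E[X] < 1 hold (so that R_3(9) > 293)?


E[X] = C(293, 9) · 3^{1 − 36} = 38740172144007620 · 3^{−35} = 38740172144007620/50031545098999707.
As a reduced fraction: E[X] = 38740172144007620/50031545098999707 ≈ 0.774315.
Is E[X] < 1? YES.
Since E[X] < 1, there exists a 3-coloring of K_{293} with no monochromatic K_9; hence R_3(9) > 293.

E[X] = 38740172144007620/50031545098999707 ≈ 0.774315; E[X] < 1, so R_3(9) > 293.


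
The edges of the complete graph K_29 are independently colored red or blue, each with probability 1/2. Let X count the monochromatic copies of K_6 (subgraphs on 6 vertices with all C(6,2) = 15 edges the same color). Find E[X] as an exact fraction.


Let X = Σ_S X_S over the C(29, 6) = 475020 subsets S of size 6, where X_S = 1 if the K_6 on S is monochromatic.
For a fixed S, the K_6 on S has C(6, 2) = 15 edges. P[all 15 edges red] = (1/2)^15, and likewise for blue, so P[monochromatic] = 2·(1/2)^15 = 2^{1 − 15} = 1/16384.
Summing: E[X] = C(29, 6) · 2^{1 − 15} = 475020 · 1/16384 = 118755/4096.
Numerically: E[X] ≈ 28.9929.

E[X] = C(29,6)·2^(1−C(6,2)) = 118755/4096 ≈ 28.9929.


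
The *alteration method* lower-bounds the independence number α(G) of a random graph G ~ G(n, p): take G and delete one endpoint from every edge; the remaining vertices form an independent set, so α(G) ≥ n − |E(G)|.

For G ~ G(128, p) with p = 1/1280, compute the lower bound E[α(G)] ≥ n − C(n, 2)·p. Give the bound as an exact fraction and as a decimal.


E[|E(G)|] = C(128, 2)·p = 8128 · (1/1280) = 127/20.
E[α(G)] ≥ n − E[|E(G)|] = 128 − 127/20 = 2433/20.
Numerically: ≈ 121.650000.
(This is only a lower bound; the true E[α(G)] may be larger.)

E[α(G)] ≥ 2433/20 ≈ 121.650000.


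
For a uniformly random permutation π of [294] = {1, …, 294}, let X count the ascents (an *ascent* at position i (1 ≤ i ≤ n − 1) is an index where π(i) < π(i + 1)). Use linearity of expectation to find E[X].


Write X = Σ X_I over i = 1, …, 293, with X_I the indicator of one ascent.
There are 293 indicators.
For each fixed i, the pair (π(i), π(i+1)) is a uniformly random ordered pair of distinct values from {1, …, 294}; by symmetry P[π(i) < π(i+1)] = 1/2.
By linearity: E[X] = 293 · (1/2) = (294 − 1) · (1/2) = 293/2 ≈ 146.500.

E[X] = 293/2 = 146.500.


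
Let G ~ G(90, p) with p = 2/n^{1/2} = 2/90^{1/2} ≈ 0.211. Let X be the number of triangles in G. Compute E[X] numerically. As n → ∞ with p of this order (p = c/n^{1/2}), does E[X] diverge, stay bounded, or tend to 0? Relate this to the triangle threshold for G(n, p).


Number of potential triangles: C(90, 3) = 117480.
Each occurs with probability p³ ≈ (0.211)³ ≈ 9.36971e-03.
By linearity: E[X] = C(90, 3)·p³ ≈ 117480 · 9.36971e-03 ≈ 1100.754.
Since α = 1/2 < 1, p = c/n^{1/2} ≫ 1/n is above the triangle threshold p ~ 1/n. Asymptotically E[X] ~ (c³/6)·n^{3(1−α)} = (2³/6)·n^{1.5} → ∞; triangles are abundant w.h.p.

E[X] ≈ 1100.754; in regime p = Θ(1/n^{1/2}) E[X] diverges (above the triangle threshold p ~ 1/n).


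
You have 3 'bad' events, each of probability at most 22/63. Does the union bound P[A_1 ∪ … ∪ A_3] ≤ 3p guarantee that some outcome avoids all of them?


Union bound: P[∪_{i=1}^{3} A_i] ≤ Σ_i P[A_i] ≤ 3·p = 3·(22/63) = 22/21.
Numerically: 22/21 ≈ 1.048.
Is 22/21 < 1? NO.
Since the bound 22/21 is ≥ 1, the union bound is uninformative here; it does NOT by itself certify existence.

3·p = 22/21 ≈ 1.048; existence NOT certified by the union bound.


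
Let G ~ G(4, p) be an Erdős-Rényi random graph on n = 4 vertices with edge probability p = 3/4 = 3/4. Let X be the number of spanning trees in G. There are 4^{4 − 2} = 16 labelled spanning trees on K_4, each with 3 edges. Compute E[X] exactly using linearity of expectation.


K_4 has 4^{4 − 2} = 16 labelled spanning trees.
For each such spanning tree H, let X_H = 1 if all 3 edges of H are present in G. Then P[X_H = 1] = p^{3} = (3/4)^{3} = 27/64.
By linearity of expectation: E[X] = Σ_H E[X_H] = 16 · p^{3} = 16 · 27/64 = 27/4.
Numerically: E[X] ≈ 6.75.

E[X] = 16 · (3/4)^{3} = 27/4 ≈ 6.75.


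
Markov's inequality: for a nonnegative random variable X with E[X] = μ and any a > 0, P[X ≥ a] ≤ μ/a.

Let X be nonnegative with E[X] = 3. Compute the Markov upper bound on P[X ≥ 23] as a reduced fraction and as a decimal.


μ = E[X] = 3, a = 23.
Markov: P[X ≥ 23] ≤ μ/a = (3)/23 = 3/23.
Numerically: ≈ 0.1304.
(Since a = 23 > μ = 3.0000, the bound 3/23 is < 1 and informative.)

P[X ≥ 23] ≤ 3/23 ≈ 0.1304.


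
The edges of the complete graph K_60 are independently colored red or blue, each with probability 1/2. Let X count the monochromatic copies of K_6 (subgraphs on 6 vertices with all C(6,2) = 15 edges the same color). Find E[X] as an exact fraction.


Let X = Σ_S X_S over the C(60, 6) = 50063860 subsets S of size 6, where X_S = 1 if the K_6 on S is monochromatic.
For a fixed S, the K_6 on S has C(6, 2) = 15 edges. P[all 15 edges red] = (1/2)^15, and likewise for blue, so P[monochromatic] = 2·(1/2)^15 = 2^{1 − 15} = 1/16384.
By linearity: E[X] = C(60, 6) · 2^{1 − 15} = 50063860 · 1/16384 = 12515965/4096.
Numerically: E[X] ≈ 3055.655518.

E[X] = C(60,6)·2^(1−C(6,2)) = 12515965/4096 ≈ 3055.655518.


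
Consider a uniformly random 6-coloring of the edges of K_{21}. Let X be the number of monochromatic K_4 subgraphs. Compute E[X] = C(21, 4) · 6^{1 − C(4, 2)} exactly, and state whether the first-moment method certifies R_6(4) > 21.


E[X] = C(21, 4) · 6^{1 − 6} = 5985 · 6^{−5} = 5985/7776.
As a reduced fraction: E[X] = 665/864 ≈ 0.769676.
Is E[X] < 1? YES.
Since E[X] < 1, there exists a 6-coloring of K_{21} with no monochromatic K_4; hence R_6(4) > 21.

E[X] = 665/864 ≈ 0.769676; E[X] < 1, so R_6(4) > 21.


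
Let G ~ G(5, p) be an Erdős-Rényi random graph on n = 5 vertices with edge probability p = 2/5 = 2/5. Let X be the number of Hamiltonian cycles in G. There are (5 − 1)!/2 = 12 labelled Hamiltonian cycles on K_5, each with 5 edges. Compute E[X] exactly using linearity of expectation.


K_5 has (5 − 1)!/2 = 12 labelled Hamiltonian cycles.
For each such Hamiltonian cycle H, let X_H = 1 if all 5 edges of H are present in G. Then P[X_H = 1] = p^{5} = (2/5)^{5} = 32/3125.
Summing the indicators: E[X] = Σ_H E[X_H] = 12 · p^{5} = 12 · 32/3125 = 384/3125.
Numerically: E[X] ≈ 0.12288.

E[X] = 12 · (2/5)^{5} = 384/3125 ≈ 0.12288.


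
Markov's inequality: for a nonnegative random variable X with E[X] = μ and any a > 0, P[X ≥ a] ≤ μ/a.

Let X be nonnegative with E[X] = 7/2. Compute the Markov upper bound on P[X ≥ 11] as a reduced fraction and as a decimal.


μ = E[X] = 7/2, a = 11.
Markov: P[X ≥ 11] ≤ μ/a = (7/2)/11 = 7/22.
Numerically: ≈ 0.318182.
(Since a = 11 > μ = 3.500000, the bound 7/22 is < 1 and informative.)

P[X ≥ 11] ≤ 7/22 ≈ 0.318182.


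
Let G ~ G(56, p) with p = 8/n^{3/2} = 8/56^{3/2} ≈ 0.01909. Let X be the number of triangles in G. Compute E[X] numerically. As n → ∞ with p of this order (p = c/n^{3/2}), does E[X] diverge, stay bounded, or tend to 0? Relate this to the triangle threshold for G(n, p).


Number of potential triangles: C(56, 3) = 27720.
Each occurs with probability p³ ≈ (0.01909)³ ≈ 6.957029e-06.
By linearity: E[X] = C(56, 3)·p³ ≈ 27720 · 6.957029e-06 ≈ 0.1928.
Since α = 3/2 > 1, p = c/n^{3/2} = o(1/n) is below the triangle threshold p ~ 1/n. Asymptotically E[X] ~ (c³/6)·n^{3(1−α)} = (8³/6)·n^{-1.5} → 0, so by Markov's inequality G has no triangles w.h.p.

E[X] ≈ 0.1928; in regime p = Θ(1/n^{3/2}) E[X] tends to 0 (below the triangle threshold p ~ 1/n).


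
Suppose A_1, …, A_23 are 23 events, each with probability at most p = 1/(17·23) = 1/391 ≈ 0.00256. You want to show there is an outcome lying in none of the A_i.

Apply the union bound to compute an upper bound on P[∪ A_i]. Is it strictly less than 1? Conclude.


Union bound: P[∪_{i=1}^{23} A_i] ≤ Σ_i P[A_i] ≤ 23·p = 23·(1/391) = 1/17.
Numerically: 1/17 ≈ 0.05882.
Is 1/17 < 1? YES.
Since P[∪ A_i] ≤ 1/17 < 1, the complement has P[∩ A_i^c] ≥ 1 − 1/17 = 16/17 > 0, so some outcome avoids every A_i.

23·p = 1/17 ≈ 0.05882; existence CERTIFIED by the union bound.


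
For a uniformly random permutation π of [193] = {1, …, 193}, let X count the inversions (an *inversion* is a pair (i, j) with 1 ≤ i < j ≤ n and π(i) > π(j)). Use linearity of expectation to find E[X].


Write X = Σ X_I over the C(193, 2) = 18528 pairs i < j, with X_I the indicator of one inversion.
There are 18528 indicators.
For each fixed pair i < j, the values π(i) and π(j) are two distinct elements of {1, …, 193} in uniformly random order; by symmetry P[π(i) > π(j)] = 1/2.
By linearity: E[X] = 18528 · (1/2) = C(193, 2) · (1/2) = 18528/2 = 9264 ≈ 9264.000000.

E[X] = 9264 = 9264.000000.
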